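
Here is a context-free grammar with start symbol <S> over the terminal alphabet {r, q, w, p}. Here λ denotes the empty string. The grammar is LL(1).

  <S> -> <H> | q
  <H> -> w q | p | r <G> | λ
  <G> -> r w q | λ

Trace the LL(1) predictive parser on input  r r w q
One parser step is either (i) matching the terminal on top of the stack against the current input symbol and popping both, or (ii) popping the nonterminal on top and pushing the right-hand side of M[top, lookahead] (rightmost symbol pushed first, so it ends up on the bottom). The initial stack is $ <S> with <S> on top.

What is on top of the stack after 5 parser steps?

step 1: stack=$ <S>  input=r r w q $  — expand <S> -> <H>
step 2: stack=$ <H>  input=r r w q $  — expand <H> -> r <G>
step 3: stack=$ <G> r  input=r r w q $  — match r
step 4: stack=$ <G>  input=r w q $  — expand <G> -> r w q
step 5: stack=$ q w r  input=r w q $  — match r
Stack after step 5: $ q w (top = w).

w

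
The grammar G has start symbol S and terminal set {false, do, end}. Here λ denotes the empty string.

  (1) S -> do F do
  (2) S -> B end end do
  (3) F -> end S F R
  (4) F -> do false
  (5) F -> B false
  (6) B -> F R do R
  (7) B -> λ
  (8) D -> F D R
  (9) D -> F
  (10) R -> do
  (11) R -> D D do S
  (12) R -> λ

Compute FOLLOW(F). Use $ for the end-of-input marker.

FIRST(S): from S->do F do we get {do}; from S->B end end do we get {do, end, false}. So FIRST(S) = {do, end, false}.
FIRST(F): from F->end S F R we get {end}; from F->do false we get {do}; from F->B false we get {do, end, false}. So FIRST(F) = {do, end, false}.
FIRST(B): from B->F R do R we get {do, end, false}; from B->λ we get {λ}. So FIRST(B) = {λ, do, end, false}.
FIRST(D): from D->F D R we get {do, end, false}; from D->F we get {do, end, false}. So FIRST(D) = {do, end, false}.
FIRST(R): from R->do we get {do}; from R->D D do S we get {do, end, false}; from R->λ we get {λ}. So FIRST(R) = {λ, do, end, false}.
FOLLOW(S) includes $ since S is the start symbol.
FOLLOW(B): in S->B end end do, B is followed by end end do with FIRST {end}; in F->B false, B is followed by false with FIRST {false}. Thus FOLLOW(B) = {end, false}.
FOLLOW(D): in D->F D R, D is followed by R with FIRST {λ, do, end, false}; in D->F D R, the suffix after D is nullable (adds nothing new); in R->D D do S (occurrence 1), D is followed by D do S with FIRST {do, end, false}; in R->D D do S (occurrence 2), D is followed by do S with FIRST {do}. Thus FOLLOW(D) = {do, end, false}.
FOLLOW(F): in S->do F do, F is followed by do with FIRST {do}; in F->end S F R, F is followed by R with FIRST {λ, do, end, false}; in F->end S F R, the suffix after F is nullable (adds nothing new); in B->F R do R, F is followed by R do R with FIRST {do, end, false}; in D->F D R, F is followed by D R with FIRST {do, end, false}; in D->F, the suffix after F is empty, so FOLLOW(F) ⊇ FOLLOW(D) = {do, end, false}. Thus FOLLOW(F) = {do, end, false}.
FOLLOW(R): in F->end S F R, the suffix after R is empty, so FOLLOW(R) ⊇ FOLLOW(F) = {do, end, false}; in B->F R do R (occurrence 1), R is followed by do R with FIRST {do}; in B->F R do R (occurrence 2), the suffix after R is empty, so FOLLOW(R) ⊇ FOLLOW(B) = {end, false}; in D->F D R, the suffix after R is empty, so FOLLOW(R) ⊇ FOLLOW(D) = {do, end, false}. Thus FOLLOW(R) = {do, end, false}.
FOLLOW(S): in F->end S F R, S is followed by F R with FIRST {do, end, false}; in R->D D do S, the suffix after S is empty, so FOLLOW(S) ⊇ FOLLOW(R) = {do, end, false}. Thus FOLLOW(S) = {$, do, end, false}.

{do, end, false}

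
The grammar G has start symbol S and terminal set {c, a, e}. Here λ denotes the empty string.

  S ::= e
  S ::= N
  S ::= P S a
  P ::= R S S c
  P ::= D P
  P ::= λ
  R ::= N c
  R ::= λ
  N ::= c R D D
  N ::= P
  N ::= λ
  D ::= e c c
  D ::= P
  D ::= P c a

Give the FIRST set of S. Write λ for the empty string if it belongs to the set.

{λ, a, c, e}

FIRST(S): from S::=e we get {e}; from S::=N we get {λ, a, c, e}; from S::=P S a we get {a, c, e}. So FIRST(S) = {λ, a, c, e}.
FIRST(P): from P::=R S S c we get {a, c, e}; from P::=D P we get {λ, a, c, e}; from P::=λ we get {λ}. So FIRST(P) = {λ, a, c, e}.
FIRST(N): from N::=c R D D we get {c}; from N::=P we get {λ, a, c, e}; from N::=λ we get {λ}. So FIRST(N) = {λ, a, c, e}.
FIRST(D): from D::=e c c we get {e}; from D::=P we get {λ, a, c, e}; from D::=P c a we get {a, c, e}. So FIRST(D) = {λ, a, c, e}.
FIRST(R): from R::=N c we get {a, c, e}; from R::=λ we get {λ}. So FIRST(R) = {λ, a, c, e}.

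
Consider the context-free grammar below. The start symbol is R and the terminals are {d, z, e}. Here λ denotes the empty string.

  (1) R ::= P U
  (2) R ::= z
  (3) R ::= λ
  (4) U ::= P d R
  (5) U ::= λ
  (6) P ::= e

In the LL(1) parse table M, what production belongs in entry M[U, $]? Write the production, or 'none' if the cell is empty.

FIRST(P): from P::=e we get {e}. So FIRST(P) = {e}.
FIRST(R): from R::=P U we get {e}; from R::=z we get {z}; from R::=λ we get {λ}. So FIRST(R) = {λ, e, z}.
FIRST(U): from U::=P d R we get {e}; from U::=λ we get {λ}. So FIRST(U) = {λ, e}.
FOLLOW(R) includes $ since R is the start symbol.
FOLLOW(R): in U::=P d R, the suffix after R is empty, so FOLLOW(R) ⊇ FOLLOW(U) = {$}. Thus FOLLOW(R) = {$}.
FOLLOW(U): in R::=P U, the suffix after U is empty, so FOLLOW(U) ⊇ FOLLOW(R) = {$}. Thus FOLLOW(U) = {$}.
For U ::= P d R: FIRST(P d R) = {e}, so it goes in M[U, t] for t ∈ {e}.
For U ::= λ: FIRST(λ) = {λ}, so it goes in M[U, t] for t ∈ {}; since λ ∈ FIRST, also for every t ∈ FOLLOW(U) = {$}.

U ::= λ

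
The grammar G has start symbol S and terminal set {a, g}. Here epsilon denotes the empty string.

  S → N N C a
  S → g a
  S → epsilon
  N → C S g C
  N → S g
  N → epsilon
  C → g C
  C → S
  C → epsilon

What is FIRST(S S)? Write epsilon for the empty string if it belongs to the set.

{epsilon, a, g}

FIRST(S) = {epsilon, a, g}  (via N N C a)
FIRST(C) = {epsilon, a, g}  (via S)
FIRST(N) = {epsilon, a, g}  (via C S g C, S g)
FIRST(S S): take FIRST of each symbol in turn, carrying on past any symbol whose FIRST contains epsilon; result {epsilon, a, g}.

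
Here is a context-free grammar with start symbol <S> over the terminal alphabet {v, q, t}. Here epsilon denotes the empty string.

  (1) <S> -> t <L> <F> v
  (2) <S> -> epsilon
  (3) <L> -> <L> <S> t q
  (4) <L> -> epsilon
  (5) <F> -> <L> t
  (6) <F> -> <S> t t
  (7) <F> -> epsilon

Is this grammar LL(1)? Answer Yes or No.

FIRST(<S>) = {epsilon, t}
FIRST(<L>) = {epsilon, t}
FIRST(<F>) = {epsilon, t}
FOLLOW(<S>) = {$, t}
FOLLOW(<L>) = {t, v}
FOLLOW(<F>) = {v}
Cell M[<F>, t] receives both <F> -> <L> t and <F> -> <S> t t — the grammar is not LL(1).

No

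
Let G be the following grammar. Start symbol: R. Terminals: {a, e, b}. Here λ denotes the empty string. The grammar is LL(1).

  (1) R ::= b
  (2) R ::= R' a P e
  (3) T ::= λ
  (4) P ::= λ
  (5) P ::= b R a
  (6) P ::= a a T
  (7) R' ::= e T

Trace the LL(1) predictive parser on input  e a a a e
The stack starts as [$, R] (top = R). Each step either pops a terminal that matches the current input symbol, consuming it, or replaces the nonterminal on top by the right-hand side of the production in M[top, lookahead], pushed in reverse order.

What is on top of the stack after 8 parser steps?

T

step 1: stack=$ R  input=e a a a e $  — expand R ::= R' a P e
step 2: stack=$ e P a R'  input=e a a a e $  — expand R' ::= e T
step 3: stack=$ e P a T e  input=e a a a e $  — match e
step 4: stack=$ e P a T  input=a a a e $  — expand T ::= λ
step 5: stack=$ e P a  input=a a a e $  — match a
step 6: stack=$ e P  input=a a e $  — expand P ::= a a T
step 7: stack=$ e T a a  input=a a e $  — match a
step 8: stack=$ e T a  input=a e $  — match a
Stack after step 8: $ e T (top = T).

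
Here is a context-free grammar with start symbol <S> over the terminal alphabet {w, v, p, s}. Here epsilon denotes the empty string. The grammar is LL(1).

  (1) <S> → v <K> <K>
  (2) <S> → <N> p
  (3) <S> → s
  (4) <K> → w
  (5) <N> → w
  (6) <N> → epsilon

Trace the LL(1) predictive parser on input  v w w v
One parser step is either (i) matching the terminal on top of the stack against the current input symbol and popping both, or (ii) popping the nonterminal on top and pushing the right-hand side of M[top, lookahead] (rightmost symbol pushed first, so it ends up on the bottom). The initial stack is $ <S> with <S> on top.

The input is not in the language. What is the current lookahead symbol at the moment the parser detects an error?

v

step 1: stack=$ <S>  input=v w w v $  — expand <S> → v <K> <K>
step 2: stack=$ <K> <K> v  input=v w w v $  — match v
step 3: stack=$ <K> <K>  input=w w v $  — expand <K> → w
step 4: stack=$ <K> w  input=w w v $  — match w
step 5: stack=$ <K>  input=w v $  — expand <K> → w
step 6: stack=$ w  input=w v $  — match w
step 7: stack=$  input=v $  — error: stack empty but input remains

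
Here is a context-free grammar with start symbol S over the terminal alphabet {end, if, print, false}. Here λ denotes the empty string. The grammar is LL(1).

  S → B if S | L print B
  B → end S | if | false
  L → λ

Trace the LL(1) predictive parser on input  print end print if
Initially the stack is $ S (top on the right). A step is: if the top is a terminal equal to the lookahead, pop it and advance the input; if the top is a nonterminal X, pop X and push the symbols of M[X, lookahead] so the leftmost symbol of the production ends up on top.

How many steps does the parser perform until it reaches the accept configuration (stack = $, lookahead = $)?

step 1: stack=$ S  input=print end print if $  — expand S → L print B
step 2: stack=$ B print L  input=print end print if $  — expand L → λ
step 3: stack=$ B print  input=print end print if $  — match print
step 4: stack=$ B  input=end print if $  — expand B → end S
step 5: stack=$ S end  input=end print if $  — match end
step 6: stack=$ S  input=print if $  — expand S → L print B
step 7: stack=$ B print L  input=print if $  — expand L → λ
step 8: stack=$ B print  input=print if $  — match print
step 9: stack=$ B  input=if $  — expand B → if
step 10: stack=$ if  input=if $  — match if
Accept reached after 10 steps.

10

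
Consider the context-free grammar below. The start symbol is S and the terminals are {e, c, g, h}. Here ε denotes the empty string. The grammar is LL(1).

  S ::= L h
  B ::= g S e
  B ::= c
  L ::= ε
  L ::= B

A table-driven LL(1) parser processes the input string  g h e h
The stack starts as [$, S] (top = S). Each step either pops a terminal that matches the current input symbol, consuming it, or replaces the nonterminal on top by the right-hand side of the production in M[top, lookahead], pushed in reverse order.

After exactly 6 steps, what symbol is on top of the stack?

h

step 1: stack=$ S  input=g h e h $  — expand S ::= L h
step 2: stack=$ h L  input=g h e h $  — expand L ::= B
step 3: stack=$ h B  input=g h e h $  — expand B ::= g S e
step 4: stack=$ h e S g  input=g h e h $  — match g
step 5: stack=$ h e S  input=h e h $  — expand S ::= L h
step 6: stack=$ h e h L  input=h e h $  — expand L ::= ε
Stack after step 6: $ h e h (top = h).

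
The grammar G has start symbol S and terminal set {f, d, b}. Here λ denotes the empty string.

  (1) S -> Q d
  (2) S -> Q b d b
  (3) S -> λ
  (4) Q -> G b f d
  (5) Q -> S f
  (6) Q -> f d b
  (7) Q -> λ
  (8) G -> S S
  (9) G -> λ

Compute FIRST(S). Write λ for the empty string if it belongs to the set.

{λ, b, d, f}

FIRST(S): from S->Q d we get {b, d, f}; from S->Q b d b we get {b, d, f}; from S->λ we get {λ}. So FIRST(S) = {λ, b, d, f}.
FIRST(G): from G->S S we get {λ, b, d, f}; from G->λ we get {λ}. So FIRST(G) = {λ, b, d, f}.
FIRST(Q): from Q->G b f d we get {b, d, f}; from Q->S f we get {b, d, f}; from Q->f d b we get {f}; from Q->λ we get {λ}. So FIRST(Q) = {λ, b, d, f}.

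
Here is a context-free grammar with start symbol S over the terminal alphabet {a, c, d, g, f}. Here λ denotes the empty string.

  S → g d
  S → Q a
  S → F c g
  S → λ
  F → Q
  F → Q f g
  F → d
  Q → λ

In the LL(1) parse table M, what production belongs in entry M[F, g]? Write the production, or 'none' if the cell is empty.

FIRST(Q) = {λ}
FIRST(F) = {λ, d, f}  (via Q, Q f g)
FIRST(S) = {λ, a, c, d, f, g}  (via Q a, F c g)
FOLLOW(S) includes $ since S is the start symbol.
FOLLOW(F): in S→F c g, F is followed by c g with FIRST {c}. Thus FOLLOW(F) = {c}.
For F → Q: FIRST(Q) = {λ}, so it goes in M[F, t] for t ∈ {}; since λ ∈ FIRST, also for every t ∈ FOLLOW(F) = {c}.
For F → Q f g: FIRST(Q f g) = {f}, so it goes in M[F, t] for t ∈ {f}.
For F → d: FIRST(d) = {d}, so it goes in M[F, t] for t ∈ {d}.
None of these place a production in M[F, g].

none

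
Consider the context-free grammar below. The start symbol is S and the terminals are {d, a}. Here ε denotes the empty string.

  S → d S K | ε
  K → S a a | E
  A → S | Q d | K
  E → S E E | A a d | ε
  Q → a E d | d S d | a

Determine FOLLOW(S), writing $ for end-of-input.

{$, a, d}

FIRST(S): from S→d S K we get {d}; from S→ε we get {ε}. So FIRST(S) = {ε, d}.
FIRST(Q): from Q→a E d we get {a}; from Q→d S d we get {d}; from Q→a we get {a}. So FIRST(Q) = {a, d}.
FIRST(K): from K→S a a we get {a, d}; from K→E we get {ε, a, d}. So FIRST(K) = {ε, a, d}.
FIRST(A): from A→S we get {ε, d}; from A→Q d we get {a, d}; from A→K we get {ε, a, d}. So FIRST(A) = {ε, a, d}.
FIRST(E): from E→S E E we get {ε, a, d}; from E→A a d we get {a, d}; from E→ε we get {ε}. So FIRST(E) = {ε, a, d}.
FOLLOW(S) includes $ since S is the start symbol.
FOLLOW(A): in E→A a d, A is followed by a d with FIRST {a}. Thus FOLLOW(A) = {a}.
FOLLOW(Q): in A→Q d, Q is followed by d with FIRST {d}. Thus FOLLOW(Q) = {d}.
FOLLOW(S): in S→d S K, S is followed by K with FIRST {ε, a, d}; in S→d S K, the suffix after S is nullable (adds nothing new); in K→S a a, S is followed by a a with FIRST {a}; in A→S, the suffix after S is empty, so FOLLOW(S) ⊇ FOLLOW(A) = {a}; in E→S E E, S is followed by E E with FIRST {ε, a, d}; in E→S E E, the suffix after S is nullable, so FOLLOW(S) ⊇ FOLLOW(E) = {$, a, d}; in Q→d S d, S is followed by d with FIRST {d}. Thus FOLLOW(S) = {$, a, d}.
FOLLOW(K): in S→d S K, the suffix after K is empty, so FOLLOW(K) ⊇ FOLLOW(S) = {$, a, d}; in A→K, the suffix after K is empty, so FOLLOW(K) ⊇ FOLLOW(A) = {a}. Thus FOLLOW(K) = {$, a, d}.
FOLLOW(E): in K→E, the suffix after E is empty, so FOLLOW(E) ⊇ FOLLOW(K) = {$, a, d}; in E→S E E (occurrence 1), E is followed by E with FIRST {ε, a, d}; in E→S E E (occurrence 1), the suffix after E is nullable (adds nothing new); in E→S E E (occurrence 2), the suffix after E is empty (adds nothing new); in Q→a E d, E is followed by d with FIRST {d}. Thus FOLLOW(E) = {$, a, d}.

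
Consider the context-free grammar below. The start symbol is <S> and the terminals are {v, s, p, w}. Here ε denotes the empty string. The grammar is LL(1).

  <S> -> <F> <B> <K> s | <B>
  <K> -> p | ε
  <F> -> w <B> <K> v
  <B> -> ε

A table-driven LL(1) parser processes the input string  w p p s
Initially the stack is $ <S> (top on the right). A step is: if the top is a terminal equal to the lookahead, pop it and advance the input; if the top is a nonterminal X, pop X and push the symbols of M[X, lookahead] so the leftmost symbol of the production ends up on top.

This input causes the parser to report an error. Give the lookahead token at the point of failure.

step 1: stack=$ <S>  input=w p p s $  — expand <S> -> <F> <B> <K> s
step 2: stack=$ s <K> <B> <F>  input=w p p s $  — expand <F> -> w <B> <K> v
step 3: stack=$ s <K> <B> v <K> <B> w  input=w p p s $  — match w
step 4: stack=$ s <K> <B> v <K> <B>  input=p p s $  — expand <B> -> ε
step 5: stack=$ s <K> <B> v <K>  input=p p s $  — expand <K> -> p
step 6: stack=$ s <K> <B> v p  input=p p s $  — match p
step 7: stack=$ s <K> <B> v  input=p s $  — error: top is terminal v but lookahead is p

p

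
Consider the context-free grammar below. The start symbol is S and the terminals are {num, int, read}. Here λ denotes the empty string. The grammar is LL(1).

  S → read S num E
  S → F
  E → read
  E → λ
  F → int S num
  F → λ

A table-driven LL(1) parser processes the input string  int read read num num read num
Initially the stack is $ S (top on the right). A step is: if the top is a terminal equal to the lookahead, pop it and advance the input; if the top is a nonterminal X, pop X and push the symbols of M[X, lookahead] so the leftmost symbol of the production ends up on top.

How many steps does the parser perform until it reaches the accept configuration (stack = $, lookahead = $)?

      Stack                     Input                             Action
   1  $ S                       int read read num num read num $  expand S → F
   2  $ F                       int read read num num read num $  expand F → int S num
   3  $ num S int               int read read num num read num $  match int
   4  $ num S                   read read num num read num $      expand S → read S num E
   5  $ num E num S read        read read num num read num $      match read
   6  $ num E num S             read num num read num $           expand S → read S num E
   7  $ num E num E num S read  read num num read num $           match read
   8  $ num E num E num S       num num read num $                expand S → F
   9  $ num E num E num F       num num read num $                expand F → λ
  10  $ num E num E num         num num read num $                match num
  11  $ num E num E             num read num $                    expand E → λ
  12  $ num E num               num read num $                    match num
  13  $ num E                   read num $                        expand E → read
  14  $ num read                read num $                        match read
  15  $ num                     num $                             match num
Accept reached after 15 steps.

15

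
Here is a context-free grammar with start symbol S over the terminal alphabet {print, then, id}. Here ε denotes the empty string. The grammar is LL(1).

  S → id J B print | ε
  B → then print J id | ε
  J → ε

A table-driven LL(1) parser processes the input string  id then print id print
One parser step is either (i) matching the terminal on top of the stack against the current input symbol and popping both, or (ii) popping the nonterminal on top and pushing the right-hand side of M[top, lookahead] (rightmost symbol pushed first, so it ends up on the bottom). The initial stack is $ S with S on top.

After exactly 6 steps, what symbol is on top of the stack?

     Stack                    Input                     Action
  1  $ S                      id then print id print $  expand S → id J B print
  2  $ print B J id           id then print id print $  match id
  3  $ print B J              then print id print $     expand J → ε
  4  $ print B                then print id print $     expand B → then print J id
  5  $ print id J print then  then print id print $     match then
  6  $ print id J print       print id print $          match print
Stack after step 6: $ print id J (top = J).

J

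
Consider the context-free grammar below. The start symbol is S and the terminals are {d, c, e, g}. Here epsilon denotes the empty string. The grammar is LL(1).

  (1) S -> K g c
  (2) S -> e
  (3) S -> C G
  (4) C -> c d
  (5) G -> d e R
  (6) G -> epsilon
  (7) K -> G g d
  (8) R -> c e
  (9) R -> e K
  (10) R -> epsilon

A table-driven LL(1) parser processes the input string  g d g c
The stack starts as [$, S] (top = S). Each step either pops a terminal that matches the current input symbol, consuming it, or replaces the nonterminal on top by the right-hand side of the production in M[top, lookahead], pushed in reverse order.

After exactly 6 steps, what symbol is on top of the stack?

     Stack        Input      Action
  1  $ S          g d g c $  expand S -> K g c
  2  $ c g K      g d g c $  expand K -> G g d
  3  $ c g d g G  g d g c $  expand G -> epsilon
  4  $ c g d g    g d g c $  match g
  5  $ c g d      d g c $    match d
  6  $ c g        g c $      match g
Stack after step 6: $ c (top = c).

c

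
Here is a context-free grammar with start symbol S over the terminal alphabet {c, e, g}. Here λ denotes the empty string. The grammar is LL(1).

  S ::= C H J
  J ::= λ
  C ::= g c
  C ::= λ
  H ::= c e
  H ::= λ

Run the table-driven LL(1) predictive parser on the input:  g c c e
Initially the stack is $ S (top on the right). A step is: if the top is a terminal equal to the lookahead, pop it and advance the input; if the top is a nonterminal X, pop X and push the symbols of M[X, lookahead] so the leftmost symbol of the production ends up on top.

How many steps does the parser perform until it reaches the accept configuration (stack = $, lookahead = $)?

8

     Stack      Input      Action
  1  $ S        g c c e $  expand S ::= C H J
  2  $ J H C    g c c e $  expand C ::= g c
  3  $ J H c g  g c c e $  match g
  4  $ J H c    c c e $    match c
  5  $ J H      c e $      expand H ::= c e
  6  $ J e c    c e $      match c
  7  $ J e      e $        match e
  8  $ J        $          expand J ::= λ
Accept reached after 8 steps.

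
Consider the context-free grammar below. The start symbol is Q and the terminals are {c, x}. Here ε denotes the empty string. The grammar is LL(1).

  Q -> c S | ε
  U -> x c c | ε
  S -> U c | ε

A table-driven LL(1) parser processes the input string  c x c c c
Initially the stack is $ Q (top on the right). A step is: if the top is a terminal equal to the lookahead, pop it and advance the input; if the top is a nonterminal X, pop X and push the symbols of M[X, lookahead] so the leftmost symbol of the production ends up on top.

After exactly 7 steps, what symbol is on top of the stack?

c

step 1: stack=$ Q  input=c x c c c $  — expand Q -> c S
step 2: stack=$ S c  input=c x c c c $  — match c
step 3: stack=$ S  input=x c c c $  — expand S -> U c
step 4: stack=$ c U  input=x c c c $  — expand U -> x c c
step 5: stack=$ c c c x  input=x c c c $  — match x
step 6: stack=$ c c c  input=c c c $  — match c
step 7: stack=$ c c  input=c c $  — match c
Stack after step 7: $ c (top = c).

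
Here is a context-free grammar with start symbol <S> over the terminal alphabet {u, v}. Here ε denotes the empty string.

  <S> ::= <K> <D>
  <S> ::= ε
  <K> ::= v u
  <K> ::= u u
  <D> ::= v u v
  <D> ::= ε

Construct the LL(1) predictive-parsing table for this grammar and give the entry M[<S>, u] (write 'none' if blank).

<S> ::= <K> <D>

FIRST(<K>) = {u, v}
FIRST(<D>) = {ε, v}
FIRST(<S>) = {ε, u, v}  (via <K> <D>)
FOLLOW(<S>) includes $ since <S> is the start symbol.
FOLLOW(<S>): <S> appears on no right-hand side. Thus FOLLOW(<S>) = {$}.
For <S> ::= <K> <D>: FIRST(<K> <D>) = {u, v}, so it goes in M[<S>, t] for t ∈ {u, v}.
For <S> ::= ε: FIRST(ε) = {ε}, so it goes in M[<S>, t] for t ∈ {}; since ε ∈ FIRST, also for every t ∈ FOLLOW(<S>) = {$}.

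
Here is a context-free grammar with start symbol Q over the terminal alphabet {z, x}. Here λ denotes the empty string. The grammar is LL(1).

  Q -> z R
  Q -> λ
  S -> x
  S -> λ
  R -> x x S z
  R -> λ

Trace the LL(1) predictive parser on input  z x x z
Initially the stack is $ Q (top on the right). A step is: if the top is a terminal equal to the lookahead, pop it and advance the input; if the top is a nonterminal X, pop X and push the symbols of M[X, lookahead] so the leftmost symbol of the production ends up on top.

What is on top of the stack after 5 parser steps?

     Stack      Input      Action
  1  $ Q        z x x z $  expand Q -> z R
  2  $ R z      z x x z $  match z
  3  $ R        x x z $    expand R -> x x S z
  4  $ z S x x  x x z $    match x
  5  $ z S x    x z $      match x
Stack after step 5: $ z S (top = S).

S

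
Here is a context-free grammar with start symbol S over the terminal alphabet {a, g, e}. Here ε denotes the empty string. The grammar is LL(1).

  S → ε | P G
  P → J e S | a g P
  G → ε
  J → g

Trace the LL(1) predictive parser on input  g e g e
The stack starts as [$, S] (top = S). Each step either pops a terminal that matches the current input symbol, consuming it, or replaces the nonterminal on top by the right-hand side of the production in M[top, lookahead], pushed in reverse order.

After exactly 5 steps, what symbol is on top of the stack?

S

step 1: stack=$ S  input=g e g e $  — expand S → P G
step 2: stack=$ G P  input=g e g e $  — expand P → J e S
step 3: stack=$ G S e J  input=g e g e $  — expand J → g
step 4: stack=$ G S e g  input=g e g e $  — match g
step 5: stack=$ G S e  input=e g e $  — match e
Stack after step 5: $ G S (top = S).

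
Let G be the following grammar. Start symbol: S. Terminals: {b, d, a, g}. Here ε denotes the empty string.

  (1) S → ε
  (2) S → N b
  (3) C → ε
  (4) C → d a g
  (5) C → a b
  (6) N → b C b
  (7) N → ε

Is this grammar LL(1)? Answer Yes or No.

FIRST(S) = {ε, b}
FIRST(C) = {ε, a, d}
FIRST(N) = {ε, b}
FOLLOW(S) = {$}
FOLLOW(C) = {b}
FOLLOW(N) = {b}
Cell M[N, b] receives both N → b C b and N → ε — the grammar is not LL(1).

No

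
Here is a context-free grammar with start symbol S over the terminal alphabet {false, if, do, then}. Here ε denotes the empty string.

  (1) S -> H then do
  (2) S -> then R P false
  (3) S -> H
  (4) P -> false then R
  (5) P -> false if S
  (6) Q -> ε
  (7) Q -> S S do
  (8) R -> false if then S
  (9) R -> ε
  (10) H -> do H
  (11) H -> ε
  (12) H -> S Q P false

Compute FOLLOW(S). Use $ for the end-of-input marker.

{$, do, false, then}

FIRST(P): from P->false then R we get {false}; from P->false if S we get {false}. So FIRST(P) = {false}.
FIRST(R): from R->false if then S we get {false}; from R->ε we get {ε}. So FIRST(R) = {ε, false}.
FIRST(S): from S->H then do we get {do, false, then}; from S->then R P false we get {then}; from S->H we get {ε, do, false, then}. So FIRST(S) = {ε, do, false, then}.
FIRST(Q): from Q->ε we get {ε}; from Q->S S do we get {do, false, then}. So FIRST(Q) = {ε, do, false, then}.
FIRST(H): from H->do H we get {do}; from H->ε we get {ε}; from H->S Q P false we get {do, false, then}. So FIRST(H) = {ε, do, false, then}.
FOLLOW(S) includes $ since S is the start symbol.
FOLLOW(P): in S->then R P false, P is followed by false with FIRST {false}; in H->S Q P false, P is followed by false with FIRST {false}. Thus FOLLOW(P) = {false}.
FOLLOW(Q): in H->S Q P false, Q is followed by P false with FIRST {false}. Thus FOLLOW(Q) = {false}.
FOLLOW(R): in S->then R P false, R is followed by P false with FIRST {false}; in P->false then R, the suffix after R is empty, so FOLLOW(R) ⊇ FOLLOW(P) = {false}. Thus FOLLOW(R) = {false}.
FOLLOW(S): in P->false if S, the suffix after S is empty, so FOLLOW(S) ⊇ FOLLOW(P) = {false}; in Q->S S do (occurrence 1), S is followed by S do with FIRST {do, false, then}; in Q->S S do (occurrence 2), S is followed by do with FIRST {do}; in R->false if then S, the suffix after S is empty, so FOLLOW(S) ⊇ FOLLOW(R) = {false}; in H->S Q P false, S is followed by Q P false with FIRST {do, false, then}. Thus FOLLOW(S) = {$, do, false, then}.
FOLLOW(H): in S->H then do, H is followed by then do with FIRST {then}; in S->H, the suffix after H is empty, so FOLLOW(H) ⊇ FOLLOW(S) = {$, do, false, then}; in H->do H, the suffix after H is empty (adds nothing new). Thus FOLLOW(H) = {$, do, false, then}.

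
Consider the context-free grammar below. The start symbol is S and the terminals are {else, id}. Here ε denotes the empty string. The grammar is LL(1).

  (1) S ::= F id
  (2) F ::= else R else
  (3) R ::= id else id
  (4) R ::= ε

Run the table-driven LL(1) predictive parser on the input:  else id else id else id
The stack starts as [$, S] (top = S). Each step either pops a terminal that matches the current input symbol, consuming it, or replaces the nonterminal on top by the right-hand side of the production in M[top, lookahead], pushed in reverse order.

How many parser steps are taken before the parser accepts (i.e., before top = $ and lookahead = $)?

step 1: stack=$ S  input=else id else id else id $  — expand S ::= F id
step 2: stack=$ id F  input=else id else id else id $  — expand F ::= else R else
step 3: stack=$ id else R else  input=else id else id else id $  — match else
step 4: stack=$ id else R  input=id else id else id $  — expand R ::= id else id
step 5: stack=$ id else id else id  input=id else id else id $  — match id
step 6: stack=$ id else id else  input=else id else id $  — match else
step 7: stack=$ id else id  input=id else id $  — match id
step 8: stack=$ id else  input=else id $  — match else
step 9: stack=$ id  input=id $  — match id
Accept reached after 9 steps.

9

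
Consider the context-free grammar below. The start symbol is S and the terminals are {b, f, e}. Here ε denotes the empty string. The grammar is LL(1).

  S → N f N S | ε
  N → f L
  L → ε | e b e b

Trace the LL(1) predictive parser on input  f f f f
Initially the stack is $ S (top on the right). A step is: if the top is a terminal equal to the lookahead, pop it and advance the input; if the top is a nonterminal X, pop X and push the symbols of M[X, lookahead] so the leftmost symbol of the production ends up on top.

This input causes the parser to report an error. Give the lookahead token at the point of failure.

$

      Stack        Input      Action
   1  $ S          f f f f $  expand S → N f N S
   2  $ S N f N    f f f f $  expand N → f L
   3  $ S N f L f  f f f f $  match f
   4  $ S N f L    f f f $    expand L → ε
   5  $ S N f      f f f $    match f
   6  $ S N        f f $      expand N → f L
   7  $ S L f      f f $      match f
   8  $ S L        f $        expand L → ε
   9  $ S          f $        expand S → N f N S
  10  $ S N f N    f $        expand N → f L
  11  $ S N f L f  f $        match f
  12  $ S N f L    $          expand L → ε
  13  $ S N f      $          error: top is terminal f but lookahead is $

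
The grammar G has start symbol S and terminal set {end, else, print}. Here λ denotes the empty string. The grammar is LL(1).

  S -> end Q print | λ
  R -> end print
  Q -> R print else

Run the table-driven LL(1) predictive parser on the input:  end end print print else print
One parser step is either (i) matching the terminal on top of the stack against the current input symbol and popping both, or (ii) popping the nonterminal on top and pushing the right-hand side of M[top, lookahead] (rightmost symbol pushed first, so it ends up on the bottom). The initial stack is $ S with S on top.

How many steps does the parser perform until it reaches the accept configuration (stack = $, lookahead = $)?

9

     Stack                         Input                             Action
  1  $ S                           end end print print else print $  expand S -> end Q print
  2  $ print Q end                 end end print print else print $  match end
  3  $ print Q                     end print print else print $      expand Q -> R print else
  4  $ print else print R          end print print else print $      expand R -> end print
  5  $ print else print print end  end print print else print $      match end
  6  $ print else print print      print print else print $          match print
  7  $ print else print            print else print $                match print
  8  $ print else                  else print $                      match else
  9  $ print                       print $                           match print
Accept reached after 9 steps.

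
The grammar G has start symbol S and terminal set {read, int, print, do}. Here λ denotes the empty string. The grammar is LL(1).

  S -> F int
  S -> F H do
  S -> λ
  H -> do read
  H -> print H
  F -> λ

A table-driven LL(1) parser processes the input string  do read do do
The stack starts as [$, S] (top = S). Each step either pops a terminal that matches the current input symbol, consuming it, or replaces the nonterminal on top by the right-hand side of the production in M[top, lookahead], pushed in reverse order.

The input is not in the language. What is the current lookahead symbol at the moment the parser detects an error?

do

step 1: stack=$ S  input=do read do do $  — expand S -> F H do
step 2: stack=$ do H F  input=do read do do $  — expand F -> λ
step 3: stack=$ do H  input=do read do do $  — expand H -> do read
step 4: stack=$ do read do  input=do read do do $  — match do
step 5: stack=$ do read  input=read do do $  — match read
step 6: stack=$ do  input=do do $  — match do
step 7: stack=$  input=do $  — error: stack empty but input remains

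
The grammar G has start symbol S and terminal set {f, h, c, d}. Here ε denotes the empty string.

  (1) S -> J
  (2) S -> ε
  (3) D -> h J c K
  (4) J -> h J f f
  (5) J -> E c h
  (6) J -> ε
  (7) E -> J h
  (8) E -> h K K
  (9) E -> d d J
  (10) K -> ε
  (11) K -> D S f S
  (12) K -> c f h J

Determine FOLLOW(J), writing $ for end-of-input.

FIRST(D) = {h}
FIRST(K) = {ε, c, h}  (via D S f S)
FIRST(S) = {ε, d, h}  (via J)
FIRST(J) = {ε, d, h}  (via E c h)
FIRST(E) = {d, h}  (via J h)
FOLLOW(S) includes $ since S is the start symbol.
FOLLOW(D): in K->D S f S, D is followed by S f S with FIRST {d, f, h}. Thus FOLLOW(D) = {d, f, h}.
FOLLOW(E): in J->E c h, E is followed by c h with FIRST {c}. Thus FOLLOW(E) = {c}.
FOLLOW(K): in D->h J c K, the suffix after K is empty, so FOLLOW(K) ⊇ FOLLOW(D) = {d, f, h}; in E->h K K (occurrence 1), K is followed by K with FIRST {ε, c, h}; in E->h K K (occurrence 1), the suffix after K is nullable, so FOLLOW(K) ⊇ FOLLOW(E) = {c}; in E->h K K (occurrence 2), the suffix after K is empty, so FOLLOW(K) ⊇ FOLLOW(E) = {c}. Thus FOLLOW(K) = {c, d, f, h}.
FOLLOW(S): in K->D S f S (occurrence 1), S is followed by f S with FIRST {f}; in K->D S f S (occurrence 2), the suffix after S is empty, so FOLLOW(S) ⊇ FOLLOW(K) = {c, d, f, h}. Thus FOLLOW(S) = {$, c, d, f, h}.
FOLLOW(J): in S->J, the suffix after J is empty, so FOLLOW(J) ⊇ FOLLOW(S) = {$, c, d, f, h}; in D->h J c K, J is followed by c K with FIRST {c}; in J->h J f f, J is followed by f f with FIRST {f}; in E->J h, J is followed by h with FIRST {h}; in E->d d J, the suffix after J is empty, so FOLLOW(J) ⊇ FOLLOW(E) = {c}; in K->c f h J, the suffix after J is empty, so FOLLOW(J) ⊇ FOLLOW(K) = {c, d, f, h}. Thus FOLLOW(J) = {$, c, d, f, h}.

{$, c, d, f, h}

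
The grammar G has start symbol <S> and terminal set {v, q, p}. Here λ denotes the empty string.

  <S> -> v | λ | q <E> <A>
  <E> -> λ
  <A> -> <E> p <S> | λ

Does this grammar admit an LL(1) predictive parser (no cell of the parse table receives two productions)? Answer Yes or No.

FIRST(<S>) = {λ, q, v}
FIRST(<E>) = {λ}
FIRST(<A>) = {λ, p}
FOLLOW(<S>) = {$}
FOLLOW(<E>) = {$, p}
FOLLOW(<A>) = {$}
Each cell of M receives at most one production.

Yes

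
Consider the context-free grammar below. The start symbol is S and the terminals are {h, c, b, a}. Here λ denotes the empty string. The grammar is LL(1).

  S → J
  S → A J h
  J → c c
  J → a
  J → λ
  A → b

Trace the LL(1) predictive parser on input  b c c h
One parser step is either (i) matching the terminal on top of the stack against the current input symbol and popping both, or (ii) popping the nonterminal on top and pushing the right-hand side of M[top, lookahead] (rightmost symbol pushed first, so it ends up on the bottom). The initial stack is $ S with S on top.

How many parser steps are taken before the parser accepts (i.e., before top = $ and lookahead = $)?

step 1: stack=$ S  input=b c c h $  — expand S → A J h
step 2: stack=$ h J A  input=b c c h $  — expand A → b
step 3: stack=$ h J b  input=b c c h $  — match b
step 4: stack=$ h J  input=c c h $  — expand J → c c
step 5: stack=$ h c c  input=c c h $  — match c
step 6: stack=$ h c  input=c h $  — match c
step 7: stack=$ h  input=h $  — match h
Accept reached after 7 steps.

7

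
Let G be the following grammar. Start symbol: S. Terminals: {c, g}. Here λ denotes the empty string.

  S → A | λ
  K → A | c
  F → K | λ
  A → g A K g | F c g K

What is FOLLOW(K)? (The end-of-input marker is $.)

{$, c, g}

FIRST(S) = {λ, c, g}  (via A)
FIRST(K) = {c, g}  (via A)
FIRST(F) = {λ, c, g}  (via K)
FIRST(A) = {c, g}  (via F c g K)
FOLLOW(S) includes $ since S is the start symbol.
FOLLOW(S): S appears on no right-hand side. Thus FOLLOW(S) = {$}.
FOLLOW(F): in A→F c g K, F is followed by c g K with FIRST {c}. Thus FOLLOW(F) = {c}.
FOLLOW(K): in F→K, the suffix after K is empty, so FOLLOW(K) ⊇ FOLLOW(F) = {c}; in A→g A K g, K is followed by g with FIRST {g}; in A→F c g K, the suffix after K is empty, so FOLLOW(K) ⊇ FOLLOW(A) = {$, c, g}. Thus FOLLOW(K) = {$, c, g}.
FOLLOW(A): in S→A, the suffix after A is empty, so FOLLOW(A) ⊇ FOLLOW(S) = {$}; in K→A, the suffix after A is empty, so FOLLOW(A) ⊇ FOLLOW(K) = {$, c, g}; in A→g A K g, A is followed by K g with FIRST {c, g}. Thus FOLLOW(A) = {$, c, g}.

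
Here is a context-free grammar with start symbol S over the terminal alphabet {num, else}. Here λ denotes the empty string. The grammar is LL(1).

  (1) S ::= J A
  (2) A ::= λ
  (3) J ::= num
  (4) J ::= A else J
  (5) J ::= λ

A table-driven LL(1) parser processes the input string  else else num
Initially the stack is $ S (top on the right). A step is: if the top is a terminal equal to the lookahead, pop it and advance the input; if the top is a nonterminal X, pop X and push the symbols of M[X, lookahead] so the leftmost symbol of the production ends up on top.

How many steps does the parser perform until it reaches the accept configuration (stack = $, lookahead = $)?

      Stack         Input            Action
   1  $ S           else else num $  expand S ::= J A
   2  $ A J         else else num $  expand J ::= A else J
   3  $ A J else A  else else num $  expand A ::= λ
   4  $ A J else    else else num $  match else
   5  $ A J         else num $       expand J ::= A else J
   6  $ A J else A  else num $       expand A ::= λ
   7  $ A J else    else num $       match else
   8  $ A J         num $            expand J ::= num
   9  $ A num       num $            match num
  10  $ A           $                expand A ::= λ
Accept reached after 10 steps.

10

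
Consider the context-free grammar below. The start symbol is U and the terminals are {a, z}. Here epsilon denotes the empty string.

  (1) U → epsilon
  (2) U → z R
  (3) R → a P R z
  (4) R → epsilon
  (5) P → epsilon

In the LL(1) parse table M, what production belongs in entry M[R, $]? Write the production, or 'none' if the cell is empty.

R → epsilon

FIRST(U) = {epsilon, z}
FIRST(R) = {epsilon, a}
FIRST(P) = {epsilon}
FOLLOW(U) includes $ since U is the start symbol.
FOLLOW(U): U appears on no right-hand side. Thus FOLLOW(U) = {$}.
FOLLOW(R): in U→z R, the suffix after R is empty, so FOLLOW(R) ⊇ FOLLOW(U) = {$}; in R→a P R z, R is followed by z with FIRST {z}. Thus FOLLOW(R) = {$, z}.
For R → a P R z: FIRST(a P R z) = {a}, so it goes in M[R, t] for t ∈ {a}.
For R → epsilon: FIRST(epsilon) = {epsilon}, so it goes in M[R, t] for t ∈ {}; since epsilon ∈ FIRST, also for every t ∈ FOLLOW(R) = {$, z}.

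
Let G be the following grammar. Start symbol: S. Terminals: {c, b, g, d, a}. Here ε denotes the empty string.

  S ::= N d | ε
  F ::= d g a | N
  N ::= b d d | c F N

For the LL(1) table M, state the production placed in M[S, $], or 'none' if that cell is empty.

FIRST(N): from N::=b d d we get {b}; from N::=c F N we get {c}. So FIRST(N) = {b, c}.
FIRST(S): from S::=N d we get {b, c}; from S::=ε we get {ε}. So FIRST(S) = {ε, b, c}.
FIRST(F): from F::=d g a we get {d}; from F::=N we get {b, c}. So FIRST(F) = {b, c, d}.
FOLLOW(S) includes $ since S is the start symbol.
FOLLOW(S): S appears on no right-hand side. Thus FOLLOW(S) = {$}.
For S ::= N d: FIRST(N d) = {b, c}, so it goes in M[S, t] for t ∈ {b, c}.
For S ::= ε: FIRST(ε) = {ε}, so it goes in M[S, t] for t ∈ {}; since ε ∈ FIRST, also for every t ∈ FOLLOW(S) = {$}.

S ::= ε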